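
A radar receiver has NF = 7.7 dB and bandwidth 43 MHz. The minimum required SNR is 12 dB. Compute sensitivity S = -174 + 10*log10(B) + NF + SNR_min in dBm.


10*log10(43000000.0) = 76.33
S = -174 + 76.33 + 7.7 + 12 = -78.0 dBm

-78.0 dBm


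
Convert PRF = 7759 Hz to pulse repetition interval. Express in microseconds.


PRI = 1/7759 = 0.0001288826 s = 128.9 us

128.9 us


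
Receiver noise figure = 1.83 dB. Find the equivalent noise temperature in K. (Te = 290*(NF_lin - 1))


NF_lin = 10^(1.83/10) = 1.524053
Te = 290 * (1.524053 - 1) = 152.0 K

152.0 K


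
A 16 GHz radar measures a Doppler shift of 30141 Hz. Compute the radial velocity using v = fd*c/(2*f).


v = 30141 * 3e8 / (2 * 16000000000.0) = 282.6 m/s

282.6 m/s


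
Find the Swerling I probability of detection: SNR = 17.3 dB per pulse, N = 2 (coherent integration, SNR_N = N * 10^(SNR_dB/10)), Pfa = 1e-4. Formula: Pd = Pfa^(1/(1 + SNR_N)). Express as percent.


SNR_lin = 10^(17.3/10) = 53.70318
SNR_N = 2 * 53.70318 = 107.40636
1/(1 + SNR_N) = 1/108.40636 = 0.0092246
Pd = (1e-4)^0.0092246 = 0.91855
Pd = 91.9%

91.9%


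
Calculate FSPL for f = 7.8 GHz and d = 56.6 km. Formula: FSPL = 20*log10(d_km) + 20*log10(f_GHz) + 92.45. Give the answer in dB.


20*log10(56.6) = 35.06
20*log10(7.8) = 17.84
FSPL = 145.3 dB

145.3 dB


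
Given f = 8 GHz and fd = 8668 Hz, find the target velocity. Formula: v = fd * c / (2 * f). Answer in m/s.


v = 8668 * 3e8 / (2 * 8000000000.0) = 162.5 m/s

162.5 m/s


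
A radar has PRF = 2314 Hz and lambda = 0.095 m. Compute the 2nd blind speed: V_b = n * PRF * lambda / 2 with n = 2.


V_blind = 2 * 2314 * 0.095 / 2 = 219.8 m/s

219.8 m/s


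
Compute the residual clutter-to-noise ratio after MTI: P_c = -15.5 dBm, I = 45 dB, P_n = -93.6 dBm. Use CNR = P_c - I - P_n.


CNR = -15.5 - 45 - (-93.6) = 33.1 dB

33.1 dB


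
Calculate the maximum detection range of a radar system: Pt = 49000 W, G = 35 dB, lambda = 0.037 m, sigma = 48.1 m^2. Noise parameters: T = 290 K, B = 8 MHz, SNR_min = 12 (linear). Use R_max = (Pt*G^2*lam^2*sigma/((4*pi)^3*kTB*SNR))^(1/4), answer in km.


G_lin = 10^(35/10) = 3162.27766
R^4 = 49000 * 3162.27766^2 * 0.037^2 * 48.1 / ((4*pi)^3 * 1.38e-23 * 290 * 8000000.0 * 12)
R^4 = 4.2322e19 m^4
R_max = (4.2322e19)^(1/4) = 80656.9 m = 80.7 km

80.7 km


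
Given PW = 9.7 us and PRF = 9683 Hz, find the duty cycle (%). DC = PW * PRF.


DC = 9.7e-6 * 9683 * 100 = 9.39%

9.39%


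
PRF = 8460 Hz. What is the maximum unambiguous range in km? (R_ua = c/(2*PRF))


R_ua = 3e8 / (2 * 8460) = 17730.5 m = 17.7 km

17.7 km


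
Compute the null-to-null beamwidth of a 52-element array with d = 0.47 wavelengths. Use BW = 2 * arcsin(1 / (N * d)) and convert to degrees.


1/(N*d) = 1/(52*0.47) = 0.040917
BW = 2*arcsin(0.040917) = 4.7 degrees

4.7 degrees


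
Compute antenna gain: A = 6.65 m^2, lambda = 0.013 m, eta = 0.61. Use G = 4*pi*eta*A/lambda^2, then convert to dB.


G_linear = 4*pi*0.61*6.65/0.013^2 = 301630.07
G_dB = 10*log10(301630.07) = 54.8 dB

54.8 dB


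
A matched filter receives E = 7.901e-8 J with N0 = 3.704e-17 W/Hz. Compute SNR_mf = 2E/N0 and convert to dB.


SNR_lin = 2 * 7.901e-8 / 3.704e-17 = 4.266e9
SNR_dB = 10*log10(4.266e9) = 96.3 dB

96.3 dB


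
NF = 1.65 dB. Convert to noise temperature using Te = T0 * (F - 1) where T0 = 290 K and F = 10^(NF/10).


NF_lin = 10^(1.65/10) = 1.462177
Te = 290 * (1.462177 - 1) = 134.0 K

134.0 K


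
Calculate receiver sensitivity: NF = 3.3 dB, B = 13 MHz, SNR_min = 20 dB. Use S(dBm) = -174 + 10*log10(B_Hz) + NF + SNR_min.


10*log10(13000000.0) = 71.14
S = -174 + 71.14 + 3.3 + 20 = -79.6 dBm

-79.6 dBm


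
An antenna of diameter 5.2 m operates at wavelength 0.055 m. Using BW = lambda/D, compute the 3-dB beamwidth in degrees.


BW_rad = 0.055 / 5.2 = 0.010577
BW_deg = 0.61 degrees

0.61 degrees


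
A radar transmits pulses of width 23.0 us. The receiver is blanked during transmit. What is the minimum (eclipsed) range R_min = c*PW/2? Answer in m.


R_min = 3e8 * 23.0e-6 / 2 = 3450.0 m

3450.0 m


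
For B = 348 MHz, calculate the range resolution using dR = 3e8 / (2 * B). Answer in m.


dR = 3e8 / (2 * 348000000.0) = 0.43 m

0.43 m


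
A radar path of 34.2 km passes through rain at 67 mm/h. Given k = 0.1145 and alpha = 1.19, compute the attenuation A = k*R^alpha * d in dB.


gamma = 0.1145 * 67^1.19 = 17.054324 dB/km
A = 17.054324 * 34.2 = 583.26 dB

583.26 dB


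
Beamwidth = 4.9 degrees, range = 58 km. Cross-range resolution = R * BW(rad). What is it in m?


BW_rad = 0.085521133
CR = 58000 * 0.085521133 = 4960.2 m

4960.2 m


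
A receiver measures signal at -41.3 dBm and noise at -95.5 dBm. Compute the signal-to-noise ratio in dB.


SNR = -41.3 - (-95.5) = 54.2 dB

54.2 dB


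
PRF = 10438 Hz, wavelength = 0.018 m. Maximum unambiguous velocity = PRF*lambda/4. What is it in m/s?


V_ua = 10438 * 0.018 / 4 = 47.0 m/s

47.0 m/s


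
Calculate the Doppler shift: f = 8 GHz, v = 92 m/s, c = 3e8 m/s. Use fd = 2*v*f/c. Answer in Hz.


fd = 2 * 92 * 8000000000.0 / 3e8 = 4906.7 Hz

4906.7 Hz


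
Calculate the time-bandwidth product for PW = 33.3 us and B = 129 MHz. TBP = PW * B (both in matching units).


TBP = 33.3 * 129 = 4295.7

4295.7


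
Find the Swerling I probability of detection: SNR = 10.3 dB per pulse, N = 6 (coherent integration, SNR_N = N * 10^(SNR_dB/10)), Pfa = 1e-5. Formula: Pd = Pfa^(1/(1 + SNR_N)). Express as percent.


SNR_lin = 10^(10.3/10) = 10.71519
SNR_N = 6 * 10.71519 = 64.29114
1/(1 + SNR_N) = 1/65.29114 = 0.015316
Pd = (1e-5)^0.015316 = 0.83834
Pd = 83.8%

83.8%


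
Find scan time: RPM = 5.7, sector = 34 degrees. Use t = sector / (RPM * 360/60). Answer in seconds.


t = 34 / (5.7 * 360) * 60 = 0.99 s

0.99 s


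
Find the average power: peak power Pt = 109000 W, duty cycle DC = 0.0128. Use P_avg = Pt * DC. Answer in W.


P_avg = 109000 * 0.0128 = 1395.2 W

1395.2 W


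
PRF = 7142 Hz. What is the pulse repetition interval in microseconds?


PRI = 1/7142 = 0.0001400168 s = 140.0 us

140.0 us


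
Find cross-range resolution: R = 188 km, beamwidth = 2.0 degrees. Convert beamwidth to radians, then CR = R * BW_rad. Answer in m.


BW_rad = 0.034906585
CR = 188000 * 0.034906585 = 6562.4 m

6562.4 m


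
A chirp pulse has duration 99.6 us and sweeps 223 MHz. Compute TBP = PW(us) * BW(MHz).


TBP = 99.6 * 223 = 22210.8

22210.8


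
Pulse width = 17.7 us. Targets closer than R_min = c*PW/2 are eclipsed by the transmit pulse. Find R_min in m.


R_min = 3e8 * 17.7e-6 / 2 = 2655.0 m

2655.0 m


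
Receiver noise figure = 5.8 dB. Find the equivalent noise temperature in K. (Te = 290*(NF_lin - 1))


NF_lin = 10^(5.8/10) = 3.801894
Te = 290 * (3.801894 - 1) = 812.5 K

812.5 K


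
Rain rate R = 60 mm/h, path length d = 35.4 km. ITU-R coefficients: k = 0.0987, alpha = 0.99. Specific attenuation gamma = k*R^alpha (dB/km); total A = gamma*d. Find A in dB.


gamma = 0.0987 * 60^0.99 = 5.68443 dB/km
A = 5.68443 * 35.4 = 201.23 dB

201.23 dB


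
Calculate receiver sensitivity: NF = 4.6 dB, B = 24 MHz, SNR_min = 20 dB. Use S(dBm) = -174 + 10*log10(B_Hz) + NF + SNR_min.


10*log10(24000000.0) = 73.8
S = -174 + 73.8 + 4.6 + 20 = -75.6 dBm

-75.6 dBm


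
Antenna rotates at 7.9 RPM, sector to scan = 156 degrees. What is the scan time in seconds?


t = 156 / (7.9 * 360) * 60 = 3.29 s

3.29 s


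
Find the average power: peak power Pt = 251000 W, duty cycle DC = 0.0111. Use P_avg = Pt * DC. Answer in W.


P_avg = 251000 * 0.0111 = 2786.1 W

2786.1 W


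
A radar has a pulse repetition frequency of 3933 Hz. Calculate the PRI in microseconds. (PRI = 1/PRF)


PRI = 1/3933 = 0.0002542588 s = 254.3 us

254.3 us


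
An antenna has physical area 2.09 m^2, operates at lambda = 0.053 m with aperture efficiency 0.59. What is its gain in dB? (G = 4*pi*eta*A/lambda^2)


G_linear = 4*pi*0.59*2.09/0.053^2 = 5516.41
G_dB = 10*log10(5516.41) = 37.4 dB

37.4 dB


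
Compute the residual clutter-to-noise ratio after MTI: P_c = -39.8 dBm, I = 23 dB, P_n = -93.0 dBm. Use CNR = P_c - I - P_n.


CNR = -39.8 - 23 - (-93.0) = 30.2 dB

30.2 dB


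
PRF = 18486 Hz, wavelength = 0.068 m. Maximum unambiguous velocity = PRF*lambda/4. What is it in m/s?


V_ua = 18486 * 0.068 / 4 = 314.3 m/s

314.3 m/s


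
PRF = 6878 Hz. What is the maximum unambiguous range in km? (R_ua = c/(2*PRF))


R_ua = 3e8 / (2 * 6878) = 21808.7 m = 21.8 km

21.8 km


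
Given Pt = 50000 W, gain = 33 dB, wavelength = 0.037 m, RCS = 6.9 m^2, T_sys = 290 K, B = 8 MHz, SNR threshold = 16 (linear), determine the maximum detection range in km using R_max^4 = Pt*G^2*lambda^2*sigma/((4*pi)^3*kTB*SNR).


G_lin = 10^(33/10) = 1995.262315
R^4 = 50000 * 1995.262315^2 * 0.037^2 * 6.9 / ((4*pi)^3 * 1.38e-23 * 290 * 8000000.0 * 16)
R^4 = 1.84972e18 m^4
R_max = (1.84972e18)^(1/4) = 36878.8 m = 36.9 km

36.9 km


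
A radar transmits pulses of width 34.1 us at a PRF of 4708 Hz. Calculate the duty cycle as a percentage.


DC = 34.1e-6 * 4708 * 100 = 16.05%

16.05%


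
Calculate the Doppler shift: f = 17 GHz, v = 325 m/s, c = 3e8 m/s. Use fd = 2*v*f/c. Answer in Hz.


fd = 2 * 325 * 17000000000.0 / 3e8 = 36833.3 Hz

36833.3 Hz


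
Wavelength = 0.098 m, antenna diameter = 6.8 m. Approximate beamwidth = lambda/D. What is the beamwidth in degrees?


BW_rad = 0.098 / 6.8 = 0.014412
BW_deg = 0.83 degrees

0.83 degrees


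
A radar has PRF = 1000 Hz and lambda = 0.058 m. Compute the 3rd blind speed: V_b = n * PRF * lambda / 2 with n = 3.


V_blind = 3 * 1000 * 0.058 / 2 = 87.0 m/s

87.0 m/s


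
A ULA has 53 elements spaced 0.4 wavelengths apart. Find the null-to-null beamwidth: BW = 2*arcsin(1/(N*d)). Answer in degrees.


1/(N*d) = 1/(53*0.4) = 0.04717
BW = 2*arcsin(0.04717) = 5.4 degrees

5.4 degrees


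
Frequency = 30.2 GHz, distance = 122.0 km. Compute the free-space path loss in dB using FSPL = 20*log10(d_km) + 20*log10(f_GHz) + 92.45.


20*log10(122.0) = 41.73
20*log10(30.2) = 29.6
FSPL = 163.8 dB

163.8 dB


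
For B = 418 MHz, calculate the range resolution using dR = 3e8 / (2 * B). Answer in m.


dR = 3e8 / (2 * 418000000.0) = 0.36 m

0.36 m


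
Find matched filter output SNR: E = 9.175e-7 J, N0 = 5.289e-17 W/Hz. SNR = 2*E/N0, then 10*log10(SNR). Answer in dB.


SNR_lin = 2 * 9.175e-7 / 5.289e-17 = 3.469e10
SNR_dB = 10*log10(3.469e10) = 105.4 dB

105.4 dB


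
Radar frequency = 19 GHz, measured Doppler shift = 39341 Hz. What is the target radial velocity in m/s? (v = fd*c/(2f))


v = 39341 * 3e8 / (2 * 19000000000.0) = 310.6 m/s

310.6 m/s


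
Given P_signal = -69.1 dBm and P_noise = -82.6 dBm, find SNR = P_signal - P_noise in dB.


SNR = -69.1 - (-82.6) = 13.5 dB

13.5 dB


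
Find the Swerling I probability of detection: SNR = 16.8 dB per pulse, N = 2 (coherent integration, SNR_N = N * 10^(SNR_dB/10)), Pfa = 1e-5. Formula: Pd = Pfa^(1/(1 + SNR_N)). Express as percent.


SNR_lin = 10^(16.8/10) = 47.86301
SNR_N = 2 * 47.86301 = 95.72602
1/(1 + SNR_N) = 1/96.72602 = 0.0103385
Pd = (1e-5)^0.0103385 = 0.88778
Pd = 88.8%

88.8%


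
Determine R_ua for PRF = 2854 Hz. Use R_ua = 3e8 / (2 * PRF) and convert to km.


R_ua = 3e8 / (2 * 2854) = 52557.8 m = 52.6 km

52.6 km


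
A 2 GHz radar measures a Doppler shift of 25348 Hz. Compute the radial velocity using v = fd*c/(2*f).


v = 25348 * 3e8 / (2 * 2000000000.0) = 1901.1 m/s

1901.1 m/s


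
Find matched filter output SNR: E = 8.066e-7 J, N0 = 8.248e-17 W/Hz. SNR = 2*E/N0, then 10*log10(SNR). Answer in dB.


SNR_lin = 2 * 8.066e-7 / 8.248e-17 = 1.956e10
SNR_dB = 10*log10(1.956e10) = 102.9 dB

102.9 dB


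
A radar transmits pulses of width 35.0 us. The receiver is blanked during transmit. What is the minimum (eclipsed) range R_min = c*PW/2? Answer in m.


R_min = 3e8 * 35.0e-6 / 2 = 5250.0 m

5250.0 m


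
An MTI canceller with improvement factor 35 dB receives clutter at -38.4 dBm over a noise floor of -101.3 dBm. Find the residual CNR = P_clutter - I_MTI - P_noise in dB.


CNR = -38.4 - 35 - (-101.3) = 27.9 dB

27.9 dB


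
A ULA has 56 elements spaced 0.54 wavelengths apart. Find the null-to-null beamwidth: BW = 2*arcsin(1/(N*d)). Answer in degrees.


1/(N*d) = 1/(56*0.54) = 0.033069
BW = 2*arcsin(0.033069) = 3.8 degrees

3.8 degrees


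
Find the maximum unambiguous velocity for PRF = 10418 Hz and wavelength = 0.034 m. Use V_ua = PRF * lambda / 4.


V_ua = 10418 * 0.034 / 4 = 88.6 m/s

88.6 m/s


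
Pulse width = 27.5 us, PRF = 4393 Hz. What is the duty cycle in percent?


DC = 27.5e-6 * 4393 * 100 = 12.08%

12.08%


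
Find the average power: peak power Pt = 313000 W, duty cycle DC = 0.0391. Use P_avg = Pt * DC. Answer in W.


P_avg = 313000 * 0.0391 = 12238.3 W

12238.3 W


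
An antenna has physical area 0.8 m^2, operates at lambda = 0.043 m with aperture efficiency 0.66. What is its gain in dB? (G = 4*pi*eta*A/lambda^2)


G_linear = 4*pi*0.66*0.8/0.043^2 = 3588.45
G_dB = 10*log10(3588.45) = 35.5 dB

35.5 dB


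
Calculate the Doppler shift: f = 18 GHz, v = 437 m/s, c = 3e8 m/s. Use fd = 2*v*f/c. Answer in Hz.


fd = 2 * 437 * 18000000000.0 / 3e8 = 52440.0 Hz

52440.0 Hz


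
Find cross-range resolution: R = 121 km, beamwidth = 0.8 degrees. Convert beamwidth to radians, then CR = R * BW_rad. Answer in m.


BW_rad = 0.013962634
CR = 121000 * 0.013962634 = 1689.5 m

1689.5 m


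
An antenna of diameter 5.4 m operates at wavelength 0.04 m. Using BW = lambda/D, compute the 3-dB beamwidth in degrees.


BW_rad = 0.04 / 5.4 = 0.007407
BW_deg = 0.42 degrees

0.42 degrees


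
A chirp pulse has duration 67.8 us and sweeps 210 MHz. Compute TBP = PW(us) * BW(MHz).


TBP = 67.8 * 210 = 14238.0

14238.0


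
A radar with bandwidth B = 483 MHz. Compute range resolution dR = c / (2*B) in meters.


dR = 3e8 / (2 * 483000000.0) = 0.31 m

0.31 m


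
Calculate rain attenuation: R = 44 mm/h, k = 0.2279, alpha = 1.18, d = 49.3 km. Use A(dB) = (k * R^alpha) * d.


gamma = 0.2279 * 44^1.18 = 19.816114 dB/km
A = 19.816114 * 49.3 = 976.93 dB

976.93 dB


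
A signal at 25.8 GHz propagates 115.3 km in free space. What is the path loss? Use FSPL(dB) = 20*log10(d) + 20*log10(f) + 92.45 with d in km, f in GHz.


20*log10(115.3) = 41.24
20*log10(25.8) = 28.23
FSPL = 161.9 dB

161.9 dB


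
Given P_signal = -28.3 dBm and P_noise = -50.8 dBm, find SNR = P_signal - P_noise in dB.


SNR = -28.3 - (-50.8) = 22.5 dB

22.5 dB


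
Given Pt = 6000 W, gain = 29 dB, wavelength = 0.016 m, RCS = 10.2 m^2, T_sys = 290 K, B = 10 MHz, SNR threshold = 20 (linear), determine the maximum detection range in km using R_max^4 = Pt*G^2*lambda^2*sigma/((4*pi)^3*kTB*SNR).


G_lin = 10^(29/10) = 794.328235
R^4 = 6000 * 794.328235^2 * 0.016^2 * 10.2 / ((4*pi)^3 * 1.38e-23 * 290 * 10000000.0 * 20)
R^4 = 6.22379e15 m^4
R_max = (6.22379e15)^(1/4) = 8882.1 m = 8.9 km

8.9 km


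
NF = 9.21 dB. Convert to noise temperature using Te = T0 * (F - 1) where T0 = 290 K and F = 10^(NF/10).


NF_lin = 10^(9.21/10) = 8.336812
Te = 290 * (8.336812 - 1) = 2127.7 K

2127.7 K


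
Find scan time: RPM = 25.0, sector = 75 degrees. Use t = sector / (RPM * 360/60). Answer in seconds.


t = 75 / (25.0 * 360) * 60 = 0.5 s

0.5 s


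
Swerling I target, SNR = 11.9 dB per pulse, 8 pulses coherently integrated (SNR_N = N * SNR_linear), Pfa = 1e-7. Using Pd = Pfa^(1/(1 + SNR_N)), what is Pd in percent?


SNR_lin = 10^(11.9/10) = 15.48817
SNR_N = 8 * 15.48817 = 123.90536
1/(1 + SNR_N) = 1/124.90536 = 0.0080061
Pd = (1e-7)^0.0080061 = 0.87894
Pd = 87.9%

87.9%


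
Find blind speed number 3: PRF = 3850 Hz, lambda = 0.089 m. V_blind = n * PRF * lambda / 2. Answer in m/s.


V_blind = 3 * 3850 * 0.089 / 2 = 514.0 m/s

514.0 m/s


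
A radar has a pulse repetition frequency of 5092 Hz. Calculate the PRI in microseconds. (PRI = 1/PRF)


PRI = 1/5092 = 0.0001963865 s = 196.4 us

196.4 us


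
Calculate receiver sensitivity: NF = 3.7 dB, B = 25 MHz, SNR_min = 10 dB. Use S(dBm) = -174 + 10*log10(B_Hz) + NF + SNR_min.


10*log10(25000000.0) = 73.98
S = -174 + 73.98 + 3.7 + 10 = -86.3 dBm

-86.3 dBm


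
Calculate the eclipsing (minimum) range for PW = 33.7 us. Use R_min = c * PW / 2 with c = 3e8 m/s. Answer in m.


R_min = 3e8 * 33.7e-6 / 2 = 5055.0 m

5055.0 m


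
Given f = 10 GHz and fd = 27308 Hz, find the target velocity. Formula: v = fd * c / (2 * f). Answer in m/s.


v = 27308 * 3e8 / (2 * 10000000000.0) = 409.6 m/s

409.6 m/s


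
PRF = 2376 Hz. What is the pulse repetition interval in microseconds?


PRI = 1/2376 = 0.0004208754 s = 420.9 us

420.9 us


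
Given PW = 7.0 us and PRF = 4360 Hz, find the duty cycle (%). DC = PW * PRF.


DC = 7.0e-6 * 4360 * 100 = 3.05%

3.05%


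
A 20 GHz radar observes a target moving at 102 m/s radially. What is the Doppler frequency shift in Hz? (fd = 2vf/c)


fd = 2 * 102 * 20000000000.0 / 3e8 = 13600.0 Hz

13600.0 Hz


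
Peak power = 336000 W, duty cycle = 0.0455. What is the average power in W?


P_avg = 336000 * 0.0455 = 15288.0 W

15288.0 W


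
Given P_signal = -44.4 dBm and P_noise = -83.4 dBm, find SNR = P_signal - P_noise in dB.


SNR = -44.4 - (-83.4) = 39.0 dB

39.0 dB


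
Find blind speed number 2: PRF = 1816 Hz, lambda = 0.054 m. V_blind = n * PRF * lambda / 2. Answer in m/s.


V_blind = 2 * 1816 * 0.054 / 2 = 98.1 m/s

98.1 m/s


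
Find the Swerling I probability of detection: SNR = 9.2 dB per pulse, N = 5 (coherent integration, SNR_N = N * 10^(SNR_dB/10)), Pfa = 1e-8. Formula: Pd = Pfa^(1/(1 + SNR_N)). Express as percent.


SNR_lin = 10^(9.2/10) = 8.31764
SNR_N = 5 * 8.31764 = 41.5882
1/(1 + SNR_N) = 1/42.5882 = 0.0234807
Pd = (1e-8)^0.0234807 = 0.64887
Pd = 64.9%

64.9%


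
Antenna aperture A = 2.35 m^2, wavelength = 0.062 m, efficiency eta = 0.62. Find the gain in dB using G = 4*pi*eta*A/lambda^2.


G_linear = 4*pi*0.62*2.35/0.062^2 = 4763.06
G_dB = 10*log10(4763.06) = 36.8 dB

36.8 dB


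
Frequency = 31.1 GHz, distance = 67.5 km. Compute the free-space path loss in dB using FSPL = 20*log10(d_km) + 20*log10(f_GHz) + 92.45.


20*log10(67.5) = 36.59
20*log10(31.1) = 29.86
FSPL = 158.9 dB

158.9 dB


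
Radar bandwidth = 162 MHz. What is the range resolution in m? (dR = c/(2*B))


dR = 3e8 / (2 * 162000000.0) = 0.93 m

0.93 m


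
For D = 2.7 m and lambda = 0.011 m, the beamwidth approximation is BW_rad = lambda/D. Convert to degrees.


BW_rad = 0.011 / 2.7 = 0.004074
BW_deg = 0.23 degrees

0.23 degrees


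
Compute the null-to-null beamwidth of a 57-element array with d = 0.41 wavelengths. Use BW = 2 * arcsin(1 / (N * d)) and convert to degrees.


1/(N*d) = 1/(57*0.41) = 0.04279
BW = 2*arcsin(0.04279) = 4.9 degrees

4.9 degrees


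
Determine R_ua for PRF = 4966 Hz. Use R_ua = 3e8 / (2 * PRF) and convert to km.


R_ua = 3e8 / (2 * 4966) = 30205.4 m = 30.2 km

30.2 km


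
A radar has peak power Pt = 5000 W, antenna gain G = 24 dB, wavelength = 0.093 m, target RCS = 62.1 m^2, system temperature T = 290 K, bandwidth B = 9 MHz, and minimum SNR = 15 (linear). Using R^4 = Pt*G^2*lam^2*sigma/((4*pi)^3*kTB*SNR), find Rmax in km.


G_lin = 10^(24/10) = 251.188643
R^4 = 5000 * 251.188643^2 * 0.093^2 * 62.1 / ((4*pi)^3 * 1.38e-23 * 290 * 9000000.0 * 15)
R^4 = 1.58047e17 m^4
R_max = (1.58047e17)^(1/4) = 19938.7 m = 19.9 km

19.9 km


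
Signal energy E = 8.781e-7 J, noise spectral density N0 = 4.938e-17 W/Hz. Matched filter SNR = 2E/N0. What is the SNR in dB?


SNR_lin = 2 * 8.781e-7 / 4.938e-17 = 3.557e10
SNR_dB = 10*log10(3.557e10) = 105.5 dB

105.5 dB


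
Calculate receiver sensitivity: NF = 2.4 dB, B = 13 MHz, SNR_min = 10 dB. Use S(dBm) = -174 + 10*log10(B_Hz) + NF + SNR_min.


10*log10(13000000.0) = 71.14
S = -174 + 71.14 + 2.4 + 10 = -90.5 dBm

-90.5 dBm


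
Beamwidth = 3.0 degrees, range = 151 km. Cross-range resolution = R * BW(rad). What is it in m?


BW_rad = 0.052359878
CR = 151000 * 0.052359878 = 7906.3 m

7906.3 m


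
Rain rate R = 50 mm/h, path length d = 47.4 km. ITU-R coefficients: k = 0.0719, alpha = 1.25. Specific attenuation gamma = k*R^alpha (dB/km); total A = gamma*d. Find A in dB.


gamma = 0.0719 * 50^1.25 = 9.559637 dB/km
A = 9.559637 * 47.4 = 453.13 dB

453.13 dB


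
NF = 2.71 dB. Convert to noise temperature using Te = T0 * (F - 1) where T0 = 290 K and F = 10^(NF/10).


NF_lin = 10^(2.71/10) = 1.86638
Te = 290 * (1.86638 - 1) = 251.3 K

251.3 K


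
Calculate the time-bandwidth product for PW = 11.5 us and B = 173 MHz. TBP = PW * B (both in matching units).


TBP = 11.5 * 173 = 1989.5

1989.5


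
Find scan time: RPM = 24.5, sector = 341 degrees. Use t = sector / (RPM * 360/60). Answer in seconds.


t = 341 / (24.5 * 360) * 60 = 2.32 s

2.32 s


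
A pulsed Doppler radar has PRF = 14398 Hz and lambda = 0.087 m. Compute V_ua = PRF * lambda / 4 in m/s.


V_ua = 14398 * 0.087 / 4 = 313.2 m/s

313.2 m/s


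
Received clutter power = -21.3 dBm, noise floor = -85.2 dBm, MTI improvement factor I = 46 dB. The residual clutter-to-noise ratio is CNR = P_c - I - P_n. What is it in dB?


CNR = -21.3 - 46 - (-85.2) = 17.9 dB

17.9 dB


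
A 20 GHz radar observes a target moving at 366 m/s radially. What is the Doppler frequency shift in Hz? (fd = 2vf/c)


fd = 2 * 366 * 20000000000.0 / 3e8 = 48800.0 Hz

48800.0 Hz


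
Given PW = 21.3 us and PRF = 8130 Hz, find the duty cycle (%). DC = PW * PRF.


DC = 21.3e-6 * 8130 * 100 = 17.32%

17.32%


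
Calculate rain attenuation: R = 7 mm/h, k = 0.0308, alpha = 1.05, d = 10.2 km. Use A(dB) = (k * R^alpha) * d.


gamma = 0.0308 * 7^1.05 = 0.237631 dB/km
A = 0.237631 * 10.2 = 2.42 dB

2.42 dB


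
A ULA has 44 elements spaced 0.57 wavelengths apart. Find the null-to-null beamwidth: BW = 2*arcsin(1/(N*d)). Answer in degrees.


1/(N*d) = 1/(44*0.57) = 0.039872
BW = 2*arcsin(0.039872) = 4.6 degrees

4.6 degrees


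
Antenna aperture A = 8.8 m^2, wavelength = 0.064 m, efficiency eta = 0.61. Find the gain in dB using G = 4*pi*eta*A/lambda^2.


G_linear = 4*pi*0.61*8.8/0.064^2 = 16468.82
G_dB = 10*log10(16468.82) = 42.2 dB

42.2 dB


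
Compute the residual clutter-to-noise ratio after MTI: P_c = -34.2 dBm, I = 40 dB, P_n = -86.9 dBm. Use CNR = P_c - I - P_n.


CNR = -34.2 - 40 - (-86.9) = 12.7 dB

12.7 dB


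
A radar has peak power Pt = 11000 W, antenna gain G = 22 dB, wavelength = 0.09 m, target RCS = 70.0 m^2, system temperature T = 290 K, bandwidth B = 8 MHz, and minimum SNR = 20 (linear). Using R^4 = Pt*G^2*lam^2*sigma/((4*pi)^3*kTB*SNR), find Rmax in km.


G_lin = 10^(22/10) = 158.489319
R^4 = 11000 * 158.489319^2 * 0.09^2 * 70.0 / ((4*pi)^3 * 1.38e-23 * 290 * 8000000.0 * 20)
R^4 = 1.23296e17 m^4
R_max = (1.23296e17)^(1/4) = 18738.6 m = 18.7 km

18.7 km


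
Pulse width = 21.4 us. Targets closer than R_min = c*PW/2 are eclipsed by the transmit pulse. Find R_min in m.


R_min = 3e8 * 21.4e-6 / 2 = 3210.0 m

3210.0 m


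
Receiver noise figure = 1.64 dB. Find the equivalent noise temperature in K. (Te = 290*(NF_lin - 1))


NF_lin = 10^(1.64/10) = 1.458814
Te = 290 * (1.458814 - 1) = 133.1 K

133.1 K


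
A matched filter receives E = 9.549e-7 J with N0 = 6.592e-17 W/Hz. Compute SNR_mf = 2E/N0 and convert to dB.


SNR_lin = 2 * 9.549e-7 / 6.592e-17 = 2.897e10
SNR_dB = 10*log10(2.897e10) = 104.6 dB

104.6 dB


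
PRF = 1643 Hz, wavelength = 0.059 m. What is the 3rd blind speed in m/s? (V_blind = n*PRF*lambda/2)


V_blind = 3 * 1643 * 0.059 / 2 = 145.4 m/s

145.4 m/s


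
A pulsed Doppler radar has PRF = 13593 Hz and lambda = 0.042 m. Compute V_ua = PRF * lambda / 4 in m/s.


V_ua = 13593 * 0.042 / 4 = 142.7 m/s

142.7 m/s


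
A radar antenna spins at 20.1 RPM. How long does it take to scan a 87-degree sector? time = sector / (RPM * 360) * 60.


t = 87 / (20.1 * 360) * 60 = 0.72 s

0.72 s


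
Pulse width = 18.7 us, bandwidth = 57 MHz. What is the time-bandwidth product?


TBP = 18.7 * 57 = 1065.9

1065.9


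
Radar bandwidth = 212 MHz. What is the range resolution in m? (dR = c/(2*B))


dR = 3e8 / (2 * 212000000.0) = 0.71 m

0.71 m


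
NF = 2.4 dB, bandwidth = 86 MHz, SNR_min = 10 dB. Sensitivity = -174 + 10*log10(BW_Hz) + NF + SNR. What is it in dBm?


10*log10(86000000.0) = 79.34
S = -174 + 79.34 + 2.4 + 10 = -82.3 dBm

-82.3 dBm


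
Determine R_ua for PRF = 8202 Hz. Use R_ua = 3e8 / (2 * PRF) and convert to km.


R_ua = 3e8 / (2 * 8202) = 18288.2 m = 18.3 km

18.3 km


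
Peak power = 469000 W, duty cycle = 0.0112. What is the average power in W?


P_avg = 469000 * 0.0112 = 5252.8 W

5252.8 W


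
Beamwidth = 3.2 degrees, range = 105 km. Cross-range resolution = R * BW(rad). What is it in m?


BW_rad = 0.055850536
CR = 105000 * 0.055850536 = 5864.3 m

5864.3 m


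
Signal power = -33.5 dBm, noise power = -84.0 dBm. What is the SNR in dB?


SNR = -33.5 - (-84.0) = 50.5 dB

50.5 dB


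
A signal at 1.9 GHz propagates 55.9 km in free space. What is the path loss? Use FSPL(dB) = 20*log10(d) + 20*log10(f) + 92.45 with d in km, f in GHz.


20*log10(55.9) = 34.95
20*log10(1.9) = 5.58
FSPL = 133.0 dB

133.0 dB


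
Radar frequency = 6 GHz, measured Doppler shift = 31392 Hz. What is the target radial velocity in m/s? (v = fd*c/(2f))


v = 31392 * 3e8 / (2 * 6000000000.0) = 784.8 m/s

784.8 m/s


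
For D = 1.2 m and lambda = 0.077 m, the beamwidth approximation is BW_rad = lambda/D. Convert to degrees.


BW_rad = 0.077 / 1.2 = 0.064167
BW_deg = 3.68 degrees

3.68 degrees


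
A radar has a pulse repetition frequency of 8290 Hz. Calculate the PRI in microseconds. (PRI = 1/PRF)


PRI = 1/8290 = 0.0001206273 s = 120.6 us

120.6 us


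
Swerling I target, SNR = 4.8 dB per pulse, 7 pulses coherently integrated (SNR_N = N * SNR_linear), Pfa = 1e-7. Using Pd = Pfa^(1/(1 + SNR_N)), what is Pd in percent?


SNR_lin = 10^(4.8/10) = 3.01995
SNR_N = 7 * 3.01995 = 21.13965
1/(1 + SNR_N) = 1/22.13965 = 0.0451678
Pd = (1e-7)^0.0451678 = 0.48286
Pd = 48.3%

48.3%


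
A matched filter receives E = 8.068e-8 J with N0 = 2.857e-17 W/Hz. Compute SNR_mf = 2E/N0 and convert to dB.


SNR_lin = 2 * 8.068e-8 / 2.857e-17 = 5.648e9
SNR_dB = 10*log10(5.648e9) = 97.5 dB

97.5 dB


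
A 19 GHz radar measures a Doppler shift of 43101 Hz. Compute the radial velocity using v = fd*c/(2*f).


v = 43101 * 3e8 / (2 * 19000000000.0) = 340.3 m/s

340.3 m/s


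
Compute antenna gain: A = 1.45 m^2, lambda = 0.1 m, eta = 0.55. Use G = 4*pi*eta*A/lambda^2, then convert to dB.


G_linear = 4*pi*0.55*1.45/0.1^2 = 1002.17
G_dB = 10*log10(1002.17) = 30.0 dB

30.0 dB


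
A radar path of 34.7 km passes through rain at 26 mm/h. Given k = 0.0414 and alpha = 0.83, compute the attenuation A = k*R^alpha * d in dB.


gamma = 0.0414 * 26^0.83 = 0.618626 dB/km
A = 0.618626 * 34.7 = 21.47 dB

21.47 dB


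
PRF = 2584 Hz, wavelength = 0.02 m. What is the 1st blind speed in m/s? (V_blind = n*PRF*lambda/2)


V_blind = 1 * 2584 * 0.02 / 2 = 25.8 m/s

25.8 m/s


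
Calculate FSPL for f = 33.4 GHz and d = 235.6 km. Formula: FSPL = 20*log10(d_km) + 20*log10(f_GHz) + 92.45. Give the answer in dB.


20*log10(235.6) = 47.44
20*log10(33.4) = 30.47
FSPL = 170.4 dB

170.4 dB


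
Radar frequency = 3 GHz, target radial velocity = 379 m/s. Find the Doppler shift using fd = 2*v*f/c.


fd = 2 * 379 * 3000000000.0 / 3e8 = 7580.0 Hz

7580.0 Hz


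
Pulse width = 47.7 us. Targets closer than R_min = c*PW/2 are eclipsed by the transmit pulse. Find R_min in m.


R_min = 3e8 * 47.7e-6 / 2 = 7155.0 m

7155.0 m


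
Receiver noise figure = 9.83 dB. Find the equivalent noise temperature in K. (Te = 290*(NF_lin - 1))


NF_lin = 10^(9.83/10) = 9.616123
Te = 290 * (9.616123 - 1) = 2498.7 K

2498.7 K


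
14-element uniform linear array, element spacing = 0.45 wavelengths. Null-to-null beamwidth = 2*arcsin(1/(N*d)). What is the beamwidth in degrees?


1/(N*d) = 1/(14*0.45) = 0.15873
BW = 2*arcsin(0.15873) = 18.3 degrees

18.3 degrees


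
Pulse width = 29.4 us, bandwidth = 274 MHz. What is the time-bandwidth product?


TBP = 29.4 * 274 = 8055.6

8055.6


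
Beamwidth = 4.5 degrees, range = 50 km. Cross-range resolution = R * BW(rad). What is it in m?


BW_rad = 0.078539816
CR = 50000 * 0.078539816 = 3927.0 m

3927.0 m


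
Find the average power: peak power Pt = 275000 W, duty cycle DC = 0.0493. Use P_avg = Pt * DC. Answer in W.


P_avg = 275000 * 0.0493 = 13557.5 W

13557.5 W


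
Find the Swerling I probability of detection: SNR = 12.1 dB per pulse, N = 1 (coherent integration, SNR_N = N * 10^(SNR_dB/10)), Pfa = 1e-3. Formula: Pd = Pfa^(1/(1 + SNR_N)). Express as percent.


SNR_lin = 10^(12.1/10) = 16.2181
SNR_N = 1 * 16.2181 = 16.2181
1/(1 + SNR_N) = 1/17.2181 = 0.0580784
Pd = (1e-3)^0.0580784 = 0.66952
Pd = 67.0%

67.0%


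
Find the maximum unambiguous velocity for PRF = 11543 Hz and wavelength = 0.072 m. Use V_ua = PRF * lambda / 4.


V_ua = 11543 * 0.072 / 4 = 207.8 m/s

207.8 m/s


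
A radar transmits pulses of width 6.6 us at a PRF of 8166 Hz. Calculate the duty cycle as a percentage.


DC = 6.6e-6 * 8166 * 100 = 5.39%

5.39%


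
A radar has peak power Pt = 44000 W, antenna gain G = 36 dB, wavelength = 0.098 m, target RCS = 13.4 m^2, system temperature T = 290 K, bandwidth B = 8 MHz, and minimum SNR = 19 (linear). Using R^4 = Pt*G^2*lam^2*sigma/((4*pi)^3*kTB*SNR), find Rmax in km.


G_lin = 10^(36/10) = 3981.071706
R^4 = 44000 * 3981.071706^2 * 0.098^2 * 13.4 / ((4*pi)^3 * 1.38e-23 * 290 * 8000000.0 * 19)
R^4 = 7.43463e19 m^4
R_max = (7.43463e19)^(1/4) = 92857.0 m = 92.9 km

92.9 km


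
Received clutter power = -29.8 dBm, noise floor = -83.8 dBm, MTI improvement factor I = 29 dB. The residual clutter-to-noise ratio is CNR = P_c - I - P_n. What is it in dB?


CNR = -29.8 - 29 - (-83.8) = 25.0 dB

25.0 dB


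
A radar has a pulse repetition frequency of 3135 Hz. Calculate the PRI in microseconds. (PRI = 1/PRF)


PRI = 1/3135 = 0.0003189793 s = 319.0 us

319.0 us


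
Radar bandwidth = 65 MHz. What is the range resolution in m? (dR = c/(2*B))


dR = 3e8 / (2 * 65000000.0) = 2.31 m

2.31 m


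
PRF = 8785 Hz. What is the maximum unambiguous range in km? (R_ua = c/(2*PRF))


R_ua = 3e8 / (2 * 8785) = 17074.6 m = 17.1 km

17.1 km


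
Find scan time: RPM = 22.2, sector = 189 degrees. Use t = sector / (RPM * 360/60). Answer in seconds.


t = 189 / (22.2 * 360) * 60 = 1.42 s

1.42 s


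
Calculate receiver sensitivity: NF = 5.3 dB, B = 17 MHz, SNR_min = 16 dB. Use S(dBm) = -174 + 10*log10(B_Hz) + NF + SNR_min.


10*log10(17000000.0) = 72.3
S = -174 + 72.3 + 5.3 + 16 = -80.4 dBm

-80.4 dBm


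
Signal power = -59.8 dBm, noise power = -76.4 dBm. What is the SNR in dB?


SNR = -59.8 - (-76.4) = 16.6 dB

16.6 dB


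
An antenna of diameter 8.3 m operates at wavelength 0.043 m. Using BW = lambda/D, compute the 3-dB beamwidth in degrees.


BW_rad = 0.043 / 8.3 = 0.005181
BW_deg = 0.3 degrees

0.3 degrees


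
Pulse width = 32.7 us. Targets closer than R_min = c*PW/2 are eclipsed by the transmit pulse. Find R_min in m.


R_min = 3e8 * 32.7e-6 / 2 = 4905.0 m

4905.0 m


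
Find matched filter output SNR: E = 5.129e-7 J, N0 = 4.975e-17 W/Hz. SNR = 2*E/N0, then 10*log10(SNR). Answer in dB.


SNR_lin = 2 * 5.129e-7 / 4.975e-17 = 2.062e10
SNR_dB = 10*log10(2.062e10) = 103.1 dB

103.1 dB


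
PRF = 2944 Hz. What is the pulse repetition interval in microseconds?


PRI = 1/2944 = 0.0003396739 s = 339.7 us

339.7 us


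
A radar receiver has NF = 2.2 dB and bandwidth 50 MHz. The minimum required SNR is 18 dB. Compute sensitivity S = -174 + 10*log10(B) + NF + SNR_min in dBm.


10*log10(50000000.0) = 76.99
S = -174 + 76.99 + 2.2 + 18 = -76.8 dBm

-76.8 dBm


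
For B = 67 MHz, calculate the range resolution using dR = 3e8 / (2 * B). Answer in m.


dR = 3e8 / (2 * 67000000.0) = 2.24 m

2.24 m


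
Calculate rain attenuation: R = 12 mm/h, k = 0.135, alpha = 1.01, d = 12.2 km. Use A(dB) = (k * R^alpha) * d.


gamma = 0.135 * 12^1.01 = 1.66076 dB/km
A = 1.66076 * 12.2 = 20.26 dB

20.26 dB


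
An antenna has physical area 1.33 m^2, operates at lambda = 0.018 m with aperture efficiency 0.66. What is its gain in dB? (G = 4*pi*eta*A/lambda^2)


G_linear = 4*pi*0.66*1.33/0.018^2 = 34045.56
G_dB = 10*log10(34045.56) = 45.3 dB

45.3 dB


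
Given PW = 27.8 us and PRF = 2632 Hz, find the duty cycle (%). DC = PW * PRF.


DC = 27.8e-6 * 2632 * 100 = 7.32%

7.32%


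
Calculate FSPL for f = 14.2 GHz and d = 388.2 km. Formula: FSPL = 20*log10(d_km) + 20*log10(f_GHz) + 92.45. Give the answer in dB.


20*log10(388.2) = 51.78
20*log10(14.2) = 23.05
FSPL = 167.3 dB

167.3 dB


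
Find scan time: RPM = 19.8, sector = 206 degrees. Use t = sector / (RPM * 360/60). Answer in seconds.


t = 206 / (19.8 * 360) * 60 = 1.73 s

1.73 s


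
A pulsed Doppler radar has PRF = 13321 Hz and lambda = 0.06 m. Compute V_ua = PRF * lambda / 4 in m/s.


V_ua = 13321 * 0.06 / 4 = 199.8 m/s

199.8 m/s


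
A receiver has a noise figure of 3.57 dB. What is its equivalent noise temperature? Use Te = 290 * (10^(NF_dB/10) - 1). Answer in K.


NF_lin = 10^(3.57/10) = 2.275097
Te = 290 * (2.275097 - 1) = 369.8 K

369.8 K


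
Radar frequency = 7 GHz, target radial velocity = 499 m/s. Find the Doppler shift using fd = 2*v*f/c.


fd = 2 * 499 * 7000000000.0 / 3e8 = 23286.7 Hz

23286.7 Hz


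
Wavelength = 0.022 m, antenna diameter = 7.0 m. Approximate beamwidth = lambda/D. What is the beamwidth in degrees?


BW_rad = 0.022 / 7.0 = 0.003143
BW_deg = 0.18 degrees

0.18 degrees


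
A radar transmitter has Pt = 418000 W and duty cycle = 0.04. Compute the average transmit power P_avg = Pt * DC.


P_avg = 418000 * 0.04 = 16720.0 W

16720.0 W


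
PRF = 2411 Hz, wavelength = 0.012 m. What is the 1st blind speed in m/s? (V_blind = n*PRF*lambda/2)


V_blind = 1 * 2411 * 0.012 / 2 = 14.5 m/s

14.5 m/s


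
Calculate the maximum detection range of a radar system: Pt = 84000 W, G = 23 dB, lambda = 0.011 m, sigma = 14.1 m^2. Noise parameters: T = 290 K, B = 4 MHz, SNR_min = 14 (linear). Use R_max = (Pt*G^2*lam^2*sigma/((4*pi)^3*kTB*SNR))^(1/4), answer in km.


G_lin = 10^(23/10) = 199.526231
R^4 = 84000 * 199.526231^2 * 0.011^2 * 14.1 / ((4*pi)^3 * 1.38e-23 * 290 * 4000000.0 * 14)
R^4 = 1.28289e16 m^4
R_max = (1.28289e16)^(1/4) = 10642.6 m = 10.6 km

10.6 km


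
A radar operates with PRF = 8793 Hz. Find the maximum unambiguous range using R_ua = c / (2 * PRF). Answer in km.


R_ua = 3e8 / (2 * 8793) = 17059.0 m = 17.1 km

17.1 km


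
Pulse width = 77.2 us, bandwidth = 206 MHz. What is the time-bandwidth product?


TBP = 77.2 * 206 = 15903.2

15903.2


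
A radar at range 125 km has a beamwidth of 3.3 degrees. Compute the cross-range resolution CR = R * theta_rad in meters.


BW_rad = 0.057595865
CR = 125000 * 0.057595865 = 7199.5 m

7199.5 m


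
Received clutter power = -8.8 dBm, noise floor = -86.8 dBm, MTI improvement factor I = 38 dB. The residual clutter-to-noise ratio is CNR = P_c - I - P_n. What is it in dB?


CNR = -8.8 - 38 - (-86.8) = 40.0 dB

40.0 dB


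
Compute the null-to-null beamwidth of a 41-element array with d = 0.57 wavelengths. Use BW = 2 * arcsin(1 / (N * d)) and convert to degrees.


1/(N*d) = 1/(41*0.57) = 0.04279
BW = 2*arcsin(0.04279) = 4.9 degrees

4.9 degrees


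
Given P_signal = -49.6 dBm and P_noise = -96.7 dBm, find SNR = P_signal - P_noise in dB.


SNR = -49.6 - (-96.7) = 47.1 dB

47.1 dB


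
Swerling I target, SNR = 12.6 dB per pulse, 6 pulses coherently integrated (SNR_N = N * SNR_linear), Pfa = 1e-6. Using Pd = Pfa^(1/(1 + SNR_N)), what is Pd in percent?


SNR_lin = 10^(12.6/10) = 18.19701
SNR_N = 6 * 18.19701 = 109.18206
1/(1 + SNR_N) = 1/110.18206 = 0.0090759
Pd = (1e-6)^0.0090759 = 0.88215
Pd = 88.2%

88.2%


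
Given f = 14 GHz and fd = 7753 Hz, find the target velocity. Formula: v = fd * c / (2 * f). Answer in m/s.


v = 7753 * 3e8 / (2 * 14000000000.0) = 83.1 m/s

83.1 m/s


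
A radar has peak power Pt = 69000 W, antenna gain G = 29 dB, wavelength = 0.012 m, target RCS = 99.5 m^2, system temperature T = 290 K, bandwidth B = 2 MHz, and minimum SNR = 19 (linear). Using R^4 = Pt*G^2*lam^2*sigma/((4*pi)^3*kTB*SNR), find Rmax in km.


G_lin = 10^(29/10) = 794.328235
R^4 = 69000 * 794.328235^2 * 0.012^2 * 99.5 / ((4*pi)^3 * 1.38e-23 * 290 * 2000000.0 * 19)
R^4 = 2.06702e18 m^4
R_max = (2.06702e18)^(1/4) = 37917.2 m = 37.9 km

37.9 km


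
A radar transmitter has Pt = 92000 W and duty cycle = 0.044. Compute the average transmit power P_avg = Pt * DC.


P_avg = 92000 * 0.044 = 4048.0 W

4048.0 W


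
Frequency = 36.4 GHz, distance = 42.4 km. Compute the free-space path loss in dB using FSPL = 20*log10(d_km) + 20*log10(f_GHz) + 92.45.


20*log10(42.4) = 32.55
20*log10(36.4) = 31.22
FSPL = 156.2 dB

156.2 dB


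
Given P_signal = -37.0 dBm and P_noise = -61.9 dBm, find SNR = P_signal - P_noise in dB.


SNR = -37.0 - (-61.9) = 24.9 dB

24.9 dB


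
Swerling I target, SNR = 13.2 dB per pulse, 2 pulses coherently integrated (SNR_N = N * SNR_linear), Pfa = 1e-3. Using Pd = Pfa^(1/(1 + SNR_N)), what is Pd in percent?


SNR_lin = 10^(13.2/10) = 20.89296
SNR_N = 2 * 20.89296 = 41.78592
1/(1 + SNR_N) = 1/42.78592 = 0.0233722
Pd = (1e-3)^0.0233722 = 0.85091
Pd = 85.1%

85.1%


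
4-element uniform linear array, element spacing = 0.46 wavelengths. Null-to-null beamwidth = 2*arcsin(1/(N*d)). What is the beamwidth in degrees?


1/(N*d) = 1/(4*0.46) = 0.543478
BW = 2*arcsin(0.543478) = 65.8 degrees

65.8 degrees


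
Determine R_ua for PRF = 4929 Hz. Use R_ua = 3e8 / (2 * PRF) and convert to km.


R_ua = 3e8 / (2 * 4929) = 30432.1 m = 30.4 km

30.4 km


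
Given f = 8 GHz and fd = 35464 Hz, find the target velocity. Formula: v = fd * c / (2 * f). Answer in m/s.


v = 35464 * 3e8 / (2 * 8000000000.0) = 665.0 m/s

665.0 m/s


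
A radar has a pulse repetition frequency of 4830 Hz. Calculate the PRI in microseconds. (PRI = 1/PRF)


PRI = 1/4830 = 0.0002070393 s = 207.0 us

207.0 us


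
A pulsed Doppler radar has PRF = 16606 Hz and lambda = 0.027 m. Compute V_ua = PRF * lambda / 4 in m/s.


V_ua = 16606 * 0.027 / 4 = 112.1 m/s

112.1 m/s


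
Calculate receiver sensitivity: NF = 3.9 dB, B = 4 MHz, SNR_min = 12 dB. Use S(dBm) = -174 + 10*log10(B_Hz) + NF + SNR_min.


10*log10(4000000.0) = 66.02
S = -174 + 66.02 + 3.9 + 12 = -92.1 dBm

-92.1 dBm


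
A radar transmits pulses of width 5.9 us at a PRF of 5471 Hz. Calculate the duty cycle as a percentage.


DC = 5.9e-6 * 5471 * 100 = 3.23%

3.23%


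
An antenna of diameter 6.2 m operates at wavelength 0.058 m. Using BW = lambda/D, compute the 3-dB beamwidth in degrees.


BW_rad = 0.058 / 6.2 = 0.009355
BW_deg = 0.54 degrees

0.54 degrees


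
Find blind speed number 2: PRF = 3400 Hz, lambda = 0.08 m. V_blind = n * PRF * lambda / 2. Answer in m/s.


V_blind = 2 * 3400 * 0.08 / 2 = 272.0 m/s

272.0 m/s


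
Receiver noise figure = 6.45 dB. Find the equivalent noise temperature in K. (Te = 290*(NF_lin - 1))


NF_lin = 10^(6.45/10) = 4.415704
Te = 290 * (4.415704 - 1) = 990.6 K

990.6 K


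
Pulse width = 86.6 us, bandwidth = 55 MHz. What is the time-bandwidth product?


TBP = 86.6 * 55 = 4763.0

4763.0
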